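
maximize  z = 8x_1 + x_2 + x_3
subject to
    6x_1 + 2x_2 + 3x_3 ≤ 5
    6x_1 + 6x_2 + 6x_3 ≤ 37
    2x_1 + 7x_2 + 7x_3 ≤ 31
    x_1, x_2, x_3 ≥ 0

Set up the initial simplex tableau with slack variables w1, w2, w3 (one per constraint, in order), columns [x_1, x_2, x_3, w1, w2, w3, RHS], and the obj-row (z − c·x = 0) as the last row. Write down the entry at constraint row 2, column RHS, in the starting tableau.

The RHS of constraint 2 is b_2 = 37.

37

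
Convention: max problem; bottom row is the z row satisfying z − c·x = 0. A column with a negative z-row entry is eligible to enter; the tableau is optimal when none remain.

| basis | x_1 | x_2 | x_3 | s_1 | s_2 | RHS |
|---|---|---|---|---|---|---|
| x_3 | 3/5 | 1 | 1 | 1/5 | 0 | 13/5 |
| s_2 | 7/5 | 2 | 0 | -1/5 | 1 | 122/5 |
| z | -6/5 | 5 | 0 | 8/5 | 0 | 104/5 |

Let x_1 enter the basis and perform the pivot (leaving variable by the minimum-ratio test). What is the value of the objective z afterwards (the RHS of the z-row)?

Ratio test on column x_1 — row 1: (13/5)/(3/5) = 13/3; row 2: (122/5)/(7/5) = 122/7. Minimum is 13/3 at row 1 (x_3 leaves); pivot element 3/5.
Pivot on row 1; the z-row RHS becomes 104/5 − (-6/5)·(13/3) = 26.

26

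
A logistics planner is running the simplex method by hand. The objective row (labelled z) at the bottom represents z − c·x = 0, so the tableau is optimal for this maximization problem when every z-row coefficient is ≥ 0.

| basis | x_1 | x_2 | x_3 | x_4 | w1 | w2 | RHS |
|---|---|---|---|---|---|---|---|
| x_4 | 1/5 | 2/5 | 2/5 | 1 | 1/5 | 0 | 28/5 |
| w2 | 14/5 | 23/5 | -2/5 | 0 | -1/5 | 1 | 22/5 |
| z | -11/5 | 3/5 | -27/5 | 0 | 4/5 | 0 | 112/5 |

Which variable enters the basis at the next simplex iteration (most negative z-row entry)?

x_3

Negative z-row entries: x_1: -11/5, x_3: -27/5.
The most negative is -27/5 in column x_3, so x_3 enters.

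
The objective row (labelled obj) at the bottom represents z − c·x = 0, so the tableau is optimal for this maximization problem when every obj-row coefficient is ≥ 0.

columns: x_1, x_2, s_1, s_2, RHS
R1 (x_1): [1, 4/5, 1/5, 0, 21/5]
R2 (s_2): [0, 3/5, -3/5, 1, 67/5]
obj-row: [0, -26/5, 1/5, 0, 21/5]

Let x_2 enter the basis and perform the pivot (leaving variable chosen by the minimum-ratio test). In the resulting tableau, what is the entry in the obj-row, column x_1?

Ratio test on column x_2 — row 1: (21/5)/(4/5) = 21/4; row 2: (67/5)/(3/5) = 67/3. Minimum is 21/4 at row 1 (x_1 leaves); pivot element 4/5.
Divide row 1 by 4/5; eliminate column x_2 from the other rows.
obj-row update in column x_1: 0 − (-26/5)·(5/4) = 13/2.

13/2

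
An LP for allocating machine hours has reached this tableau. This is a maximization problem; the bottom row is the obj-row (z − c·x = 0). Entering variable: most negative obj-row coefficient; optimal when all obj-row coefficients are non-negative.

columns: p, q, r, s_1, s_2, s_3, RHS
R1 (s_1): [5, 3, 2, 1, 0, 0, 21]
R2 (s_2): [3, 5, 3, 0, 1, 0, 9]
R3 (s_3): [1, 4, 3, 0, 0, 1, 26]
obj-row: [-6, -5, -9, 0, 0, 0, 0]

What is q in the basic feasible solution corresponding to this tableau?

0

q is not in the basis, so in the current basic feasible solution q = 0.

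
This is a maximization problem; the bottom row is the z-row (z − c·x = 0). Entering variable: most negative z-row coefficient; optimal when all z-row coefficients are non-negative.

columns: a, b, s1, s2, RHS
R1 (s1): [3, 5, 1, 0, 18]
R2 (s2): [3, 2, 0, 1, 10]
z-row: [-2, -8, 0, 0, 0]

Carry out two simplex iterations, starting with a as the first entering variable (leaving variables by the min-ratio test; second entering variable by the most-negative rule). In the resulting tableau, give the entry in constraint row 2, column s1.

Ratio test on column a — row 1: 18/3 = 6; row 2: 10/3 = 10/3. Minimum is 10/3 at row 2 (s2 leaves); pivot element 3.
Divide row 2 by 3; eliminate column a from the other rows.
Second iteration: most negative z-row entry is -20/3 in column b, so b enters.
Ratio test on column b — row 1: 8/3 = 8/3; row 2: (10/3)/(2/3) = 5. Minimum is 8/3 at row 1 (s1 leaves); pivot element 3.
Divide row 1 by 3; eliminate column b from the other rows.
After both pivots, the entry at constraint row 2, column s1 is -2/9.

-2/9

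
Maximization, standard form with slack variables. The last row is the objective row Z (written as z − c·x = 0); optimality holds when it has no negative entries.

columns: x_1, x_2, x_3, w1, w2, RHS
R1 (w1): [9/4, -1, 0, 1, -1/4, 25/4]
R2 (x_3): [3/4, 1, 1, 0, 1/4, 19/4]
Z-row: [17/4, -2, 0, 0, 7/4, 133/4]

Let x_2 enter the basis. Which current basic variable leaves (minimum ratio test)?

Column x_2 entries and ratios — w1: -1 ≤ 0, skip; x_3: (19/4)/1 = 19/4.
Smallest ratio is 19/4 in the row of x_3, so x_3 leaves.

x_3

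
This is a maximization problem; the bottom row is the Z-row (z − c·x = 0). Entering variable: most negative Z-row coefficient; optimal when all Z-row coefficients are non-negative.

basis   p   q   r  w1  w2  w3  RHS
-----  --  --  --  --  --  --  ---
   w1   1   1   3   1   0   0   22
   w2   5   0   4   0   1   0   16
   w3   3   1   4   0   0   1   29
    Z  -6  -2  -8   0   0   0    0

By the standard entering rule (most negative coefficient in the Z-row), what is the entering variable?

Negative Z-row entries: p: -6, q: -2, r: -8.
The most negative is -8 in column r, so r enters.

r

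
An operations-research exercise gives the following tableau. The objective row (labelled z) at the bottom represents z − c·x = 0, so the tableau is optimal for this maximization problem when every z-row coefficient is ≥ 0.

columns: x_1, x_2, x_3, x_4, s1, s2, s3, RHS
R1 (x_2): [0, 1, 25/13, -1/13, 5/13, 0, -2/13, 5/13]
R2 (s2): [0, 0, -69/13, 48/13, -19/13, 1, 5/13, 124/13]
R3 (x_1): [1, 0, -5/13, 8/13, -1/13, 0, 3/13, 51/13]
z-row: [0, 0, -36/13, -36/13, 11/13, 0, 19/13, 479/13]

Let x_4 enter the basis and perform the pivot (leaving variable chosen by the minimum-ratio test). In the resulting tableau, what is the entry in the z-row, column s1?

-1/4

Ratio test on column x_4 — row 1: entry -1/13 ≤ 0; row 2: (124/13)/(48/13) = 31/12; row 3: (51/13)/(8/13) = 51/8. Minimum is 31/12 at row 2 (s2 leaves); pivot element 48/13.
Divide row 2 by 48/13; eliminate column x_4 from the other rows.
z-row update in column s1: 11/13 − (-36/13)·(-19/48) = -1/4.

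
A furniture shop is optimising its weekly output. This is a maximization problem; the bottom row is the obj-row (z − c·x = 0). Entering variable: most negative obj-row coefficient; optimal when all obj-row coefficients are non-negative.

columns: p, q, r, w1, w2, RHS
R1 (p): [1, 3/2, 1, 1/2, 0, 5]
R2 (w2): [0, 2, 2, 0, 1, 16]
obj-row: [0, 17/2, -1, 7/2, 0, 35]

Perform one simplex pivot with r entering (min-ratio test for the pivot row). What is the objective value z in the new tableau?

Ratio test on column r — row 1: 5/1 = 5; row 2: 16/2 = 8. Minimum is 5 at row 1 (p leaves); pivot element 1.
Pivot on row 1; the obj-row RHS becomes 35 − (-1)·5 = 40.

40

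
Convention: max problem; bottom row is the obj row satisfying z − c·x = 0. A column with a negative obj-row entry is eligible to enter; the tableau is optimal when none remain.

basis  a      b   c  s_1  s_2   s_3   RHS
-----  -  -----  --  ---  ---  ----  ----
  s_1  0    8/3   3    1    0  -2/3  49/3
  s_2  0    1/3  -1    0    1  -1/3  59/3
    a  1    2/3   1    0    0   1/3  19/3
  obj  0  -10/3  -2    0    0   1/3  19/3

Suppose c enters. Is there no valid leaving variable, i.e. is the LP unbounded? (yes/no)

no

Column c has positive entries in row(s) 1, 3, so the ratio test bounds it — not unbounded.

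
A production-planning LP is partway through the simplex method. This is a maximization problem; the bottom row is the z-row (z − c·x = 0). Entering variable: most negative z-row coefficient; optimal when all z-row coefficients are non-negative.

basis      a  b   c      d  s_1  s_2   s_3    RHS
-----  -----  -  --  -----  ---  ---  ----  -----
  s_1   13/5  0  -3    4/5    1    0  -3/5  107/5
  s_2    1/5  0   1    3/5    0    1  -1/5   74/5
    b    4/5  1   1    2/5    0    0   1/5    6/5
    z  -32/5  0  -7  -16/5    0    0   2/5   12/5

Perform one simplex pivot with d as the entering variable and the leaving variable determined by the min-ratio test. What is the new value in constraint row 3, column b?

Ratio test on column d — row 1: (107/5)/(4/5) = 107/4; row 2: (74/5)/(3/5) = 74/3; row 3: (6/5)/(2/5) = 3. Minimum is 3 at row 3 (b leaves); pivot element 2/5.
Divide row 3 by 2/5; eliminate column d from the other rows.
In the new row 3, the b entry is the old entry divided by the pivot: 1/(2/5) = 5/2.

5/2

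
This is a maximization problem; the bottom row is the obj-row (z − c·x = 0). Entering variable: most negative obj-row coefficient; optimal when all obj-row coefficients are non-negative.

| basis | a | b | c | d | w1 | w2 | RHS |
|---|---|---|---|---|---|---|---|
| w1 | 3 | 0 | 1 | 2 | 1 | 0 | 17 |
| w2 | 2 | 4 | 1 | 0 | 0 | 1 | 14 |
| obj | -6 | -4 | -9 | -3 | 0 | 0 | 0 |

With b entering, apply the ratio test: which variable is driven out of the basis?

Column b entries and ratios — w1: 0 ≤ 0, skip; w2: 14/4 = 7/2.
Smallest ratio is 7/2 in the row of w2, so w2 leaves.

w2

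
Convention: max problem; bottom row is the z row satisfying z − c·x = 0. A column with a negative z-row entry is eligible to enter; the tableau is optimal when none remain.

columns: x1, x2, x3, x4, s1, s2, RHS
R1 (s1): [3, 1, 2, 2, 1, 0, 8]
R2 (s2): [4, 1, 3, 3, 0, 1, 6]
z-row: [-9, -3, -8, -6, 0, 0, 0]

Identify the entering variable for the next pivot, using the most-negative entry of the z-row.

x1

Negative z-row entries: x1: -9, x2: -3, x3: -8, x4: -6.
The most negative is -9 in column x1, so x1 enters.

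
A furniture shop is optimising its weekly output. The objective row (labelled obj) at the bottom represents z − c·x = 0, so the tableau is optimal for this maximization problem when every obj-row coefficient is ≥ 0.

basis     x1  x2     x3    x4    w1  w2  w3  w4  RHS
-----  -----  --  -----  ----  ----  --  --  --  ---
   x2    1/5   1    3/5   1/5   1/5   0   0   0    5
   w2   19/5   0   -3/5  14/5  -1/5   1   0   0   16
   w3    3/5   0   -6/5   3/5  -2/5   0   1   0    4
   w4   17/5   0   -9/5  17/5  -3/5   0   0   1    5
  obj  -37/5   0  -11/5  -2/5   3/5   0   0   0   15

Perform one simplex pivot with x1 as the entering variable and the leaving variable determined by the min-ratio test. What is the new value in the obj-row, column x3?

Ratio test on column x1 — row 1: 5/(1/5) = 25; row 2: 16/(19/5) = 80/19; row 3: 4/(3/5) = 20/3; row 4: 5/(17/5) = 25/17. Minimum is 25/17 at row 4 (w4 leaves); pivot element 17/5.
Divide row 4 by 17/5; eliminate column x1 from the other rows.
obj-row update in column x3: -11/5 − (-37/5)·(-9/17) = -104/17.

-104/17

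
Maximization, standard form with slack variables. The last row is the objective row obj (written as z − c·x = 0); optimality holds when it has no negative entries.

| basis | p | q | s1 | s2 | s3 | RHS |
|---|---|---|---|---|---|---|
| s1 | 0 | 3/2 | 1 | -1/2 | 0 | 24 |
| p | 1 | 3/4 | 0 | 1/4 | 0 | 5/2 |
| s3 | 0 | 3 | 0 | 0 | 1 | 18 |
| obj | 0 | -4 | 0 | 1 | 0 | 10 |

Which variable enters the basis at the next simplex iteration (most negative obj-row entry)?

Negative obj-row entries: q: -4.
The most negative is -4 in column q, so q enters.

q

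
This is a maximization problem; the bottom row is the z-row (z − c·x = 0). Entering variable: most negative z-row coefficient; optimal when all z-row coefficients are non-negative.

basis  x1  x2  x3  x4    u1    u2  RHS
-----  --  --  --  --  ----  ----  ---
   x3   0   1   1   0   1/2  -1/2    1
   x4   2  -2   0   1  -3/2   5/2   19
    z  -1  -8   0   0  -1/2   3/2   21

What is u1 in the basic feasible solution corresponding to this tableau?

0

u1 is not in the basis, so in the current basic feasible solution u1 = 0.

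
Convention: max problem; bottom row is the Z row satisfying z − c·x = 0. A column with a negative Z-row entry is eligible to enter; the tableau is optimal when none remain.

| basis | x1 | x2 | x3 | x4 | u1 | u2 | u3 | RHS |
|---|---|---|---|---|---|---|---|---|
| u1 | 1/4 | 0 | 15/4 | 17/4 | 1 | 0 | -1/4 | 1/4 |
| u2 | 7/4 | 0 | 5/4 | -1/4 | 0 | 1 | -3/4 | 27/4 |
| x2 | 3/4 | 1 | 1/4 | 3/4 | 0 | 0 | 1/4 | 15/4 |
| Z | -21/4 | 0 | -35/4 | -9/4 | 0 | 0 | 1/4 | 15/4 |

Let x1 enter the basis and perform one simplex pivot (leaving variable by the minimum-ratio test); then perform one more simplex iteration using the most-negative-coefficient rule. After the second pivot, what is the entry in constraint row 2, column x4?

-18

Ratio test on column x1 — row 1: (1/4)/(1/4) = 1; row 2: (27/4)/(7/4) = 27/7; row 3: (15/4)/(3/4) = 5. Minimum is 1 at row 1 (u1 leaves); pivot element 1/4.
Divide row 1 by 1/4; eliminate column x1 from the other rows.
Second iteration: most negative Z-row entry is -5 in column u3, so u3 enters.
Ratio test on column u3 — row 1: entry -1 ≤ 0; row 2: 5/1 = 5; row 3: 3/1 = 3. Minimum is 3 at row 3 (x2 leaves); pivot element 1.
Divide row 3 by 1; eliminate column u3 from the other rows.
After both pivots, the entry at constraint row 2, column x4 is -18.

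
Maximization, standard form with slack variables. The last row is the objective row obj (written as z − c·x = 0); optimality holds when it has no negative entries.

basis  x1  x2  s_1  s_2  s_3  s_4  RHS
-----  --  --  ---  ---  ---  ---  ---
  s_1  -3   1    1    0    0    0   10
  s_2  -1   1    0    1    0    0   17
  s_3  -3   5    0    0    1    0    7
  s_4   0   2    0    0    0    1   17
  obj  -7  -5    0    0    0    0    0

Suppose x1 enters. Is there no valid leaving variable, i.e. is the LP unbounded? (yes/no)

yes

Every constraint-row entry in column x1 is ≤ 0, so increasing x1 is unbounded.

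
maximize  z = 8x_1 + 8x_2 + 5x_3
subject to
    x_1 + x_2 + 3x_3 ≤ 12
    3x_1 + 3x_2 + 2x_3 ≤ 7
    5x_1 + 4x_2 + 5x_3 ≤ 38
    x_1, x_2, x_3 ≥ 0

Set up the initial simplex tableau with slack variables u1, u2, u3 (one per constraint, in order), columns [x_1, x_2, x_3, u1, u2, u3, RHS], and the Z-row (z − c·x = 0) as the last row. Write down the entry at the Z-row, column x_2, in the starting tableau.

-8

The Z-row carries the negated objective coefficients: the x_2 entry is -8.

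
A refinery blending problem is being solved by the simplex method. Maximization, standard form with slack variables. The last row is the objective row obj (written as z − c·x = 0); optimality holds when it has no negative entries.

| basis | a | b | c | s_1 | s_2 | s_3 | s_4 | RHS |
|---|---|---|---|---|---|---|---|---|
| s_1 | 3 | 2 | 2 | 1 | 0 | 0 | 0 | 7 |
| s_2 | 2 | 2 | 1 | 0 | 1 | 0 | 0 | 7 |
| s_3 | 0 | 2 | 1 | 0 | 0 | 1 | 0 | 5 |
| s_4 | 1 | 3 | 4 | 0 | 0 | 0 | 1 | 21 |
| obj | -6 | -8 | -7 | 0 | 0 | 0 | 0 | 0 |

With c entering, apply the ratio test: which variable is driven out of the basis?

s_1

Column c entries and ratios — s_1: 7/2 = 7/2; s_2: 7/1 = 7; s_3: 5/1 = 5; s_4: 21/4 = 21/4.
Smallest ratio is 7/2 in the row of s_1, so s_1 leaves.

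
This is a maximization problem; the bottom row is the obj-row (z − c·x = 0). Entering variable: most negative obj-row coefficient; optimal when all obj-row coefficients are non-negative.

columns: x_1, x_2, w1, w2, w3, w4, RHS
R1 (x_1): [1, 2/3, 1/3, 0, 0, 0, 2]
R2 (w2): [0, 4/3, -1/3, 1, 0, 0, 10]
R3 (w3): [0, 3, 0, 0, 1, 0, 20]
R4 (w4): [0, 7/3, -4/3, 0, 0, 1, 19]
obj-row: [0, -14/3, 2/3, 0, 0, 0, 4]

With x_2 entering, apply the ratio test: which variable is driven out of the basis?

x_1

Column x_2 entries and ratios — x_1: 2/(2/3) = 3; w2: 10/(4/3) = 15/2; w3: 20/3 = 20/3; w4: 19/(7/3) = 57/7.
Smallest ratio is 3 in the row of x_1, so x_1 leaves.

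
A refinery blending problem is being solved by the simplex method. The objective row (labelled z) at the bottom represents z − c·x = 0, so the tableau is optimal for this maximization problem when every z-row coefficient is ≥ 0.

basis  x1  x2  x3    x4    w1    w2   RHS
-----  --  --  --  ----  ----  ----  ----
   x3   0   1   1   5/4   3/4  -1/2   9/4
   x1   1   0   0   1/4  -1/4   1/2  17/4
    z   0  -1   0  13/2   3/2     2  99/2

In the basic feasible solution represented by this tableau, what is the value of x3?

9/4

x3 is basic (row 1); its value is the RHS of that row, 9/4.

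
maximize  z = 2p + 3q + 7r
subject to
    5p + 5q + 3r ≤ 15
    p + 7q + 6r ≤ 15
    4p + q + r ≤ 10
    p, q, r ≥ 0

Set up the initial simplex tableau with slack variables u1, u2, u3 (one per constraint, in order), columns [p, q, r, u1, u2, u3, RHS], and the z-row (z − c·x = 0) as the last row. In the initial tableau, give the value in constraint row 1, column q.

Constraint 1 has coefficient 5 on q.

5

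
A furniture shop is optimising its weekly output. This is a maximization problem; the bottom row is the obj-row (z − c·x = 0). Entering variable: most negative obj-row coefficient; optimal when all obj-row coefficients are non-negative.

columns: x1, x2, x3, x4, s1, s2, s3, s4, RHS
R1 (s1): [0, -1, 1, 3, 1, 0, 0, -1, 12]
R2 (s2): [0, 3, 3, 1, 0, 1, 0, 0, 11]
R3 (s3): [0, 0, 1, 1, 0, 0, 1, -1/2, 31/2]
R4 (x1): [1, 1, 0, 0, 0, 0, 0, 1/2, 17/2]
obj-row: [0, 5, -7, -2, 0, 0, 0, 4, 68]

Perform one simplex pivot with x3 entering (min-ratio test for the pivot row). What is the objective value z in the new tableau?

281/3

Ratio test on column x3 — row 1: 12/1 = 12; row 2: 11/3 = 11/3; row 3: (31/2)/1 = 31/2; row 4: entry 0 ≤ 0. Minimum is 11/3 at row 2 (s2 leaves); pivot element 3.
Pivot on row 2; the obj-row RHS becomes 68 − (-7)·(11/3) = 281/3.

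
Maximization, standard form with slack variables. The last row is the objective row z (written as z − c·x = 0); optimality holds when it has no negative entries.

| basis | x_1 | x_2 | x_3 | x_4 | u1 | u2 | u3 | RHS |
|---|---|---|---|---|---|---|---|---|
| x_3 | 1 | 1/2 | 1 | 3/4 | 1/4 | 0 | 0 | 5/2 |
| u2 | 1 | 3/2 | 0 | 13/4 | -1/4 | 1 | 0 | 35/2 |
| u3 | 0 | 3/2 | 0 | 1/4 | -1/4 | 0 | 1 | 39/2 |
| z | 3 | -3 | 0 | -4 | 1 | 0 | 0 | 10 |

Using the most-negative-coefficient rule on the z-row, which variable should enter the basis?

Negative z-row entries: x_2: -3, x_4: -4.
The most negative is -4 in column x_4, so x_4 enters.

x_4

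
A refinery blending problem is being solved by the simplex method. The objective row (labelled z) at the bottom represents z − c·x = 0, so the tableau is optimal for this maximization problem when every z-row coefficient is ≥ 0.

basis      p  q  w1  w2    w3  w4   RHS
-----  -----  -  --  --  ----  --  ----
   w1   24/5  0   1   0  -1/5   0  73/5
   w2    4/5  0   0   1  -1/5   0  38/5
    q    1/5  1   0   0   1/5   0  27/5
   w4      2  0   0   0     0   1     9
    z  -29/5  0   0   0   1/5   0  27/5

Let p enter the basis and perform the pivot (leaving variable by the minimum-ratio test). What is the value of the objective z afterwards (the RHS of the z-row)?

Ratio test on column p — row 1: (73/5)/(24/5) = 73/24; row 2: (38/5)/(4/5) = 19/2; row 3: (27/5)/(1/5) = 27; row 4: 9/2 = 9/2. Minimum is 73/24 at row 1 (w1 leaves); pivot element 24/5.
Pivot on row 1; the z-row RHS becomes 27/5 − (-29/5)·(73/24) = 553/24.

553/24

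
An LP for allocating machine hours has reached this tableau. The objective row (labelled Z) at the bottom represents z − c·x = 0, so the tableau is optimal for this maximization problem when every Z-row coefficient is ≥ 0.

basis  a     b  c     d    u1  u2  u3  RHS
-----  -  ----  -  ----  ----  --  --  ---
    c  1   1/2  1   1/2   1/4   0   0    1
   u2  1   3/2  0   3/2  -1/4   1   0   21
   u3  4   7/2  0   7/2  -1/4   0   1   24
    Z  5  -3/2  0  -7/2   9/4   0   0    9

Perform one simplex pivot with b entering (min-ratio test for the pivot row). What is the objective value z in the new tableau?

12

Ratio test on column b — row 1: 1/(1/2) = 2; row 2: 21/(3/2) = 14; row 3: 24/(7/2) = 48/7. Minimum is 2 at row 1 (c leaves); pivot element 1/2.
Pivot on row 1; the Z-row RHS becomes 9 − (-3/2)·2 = 12.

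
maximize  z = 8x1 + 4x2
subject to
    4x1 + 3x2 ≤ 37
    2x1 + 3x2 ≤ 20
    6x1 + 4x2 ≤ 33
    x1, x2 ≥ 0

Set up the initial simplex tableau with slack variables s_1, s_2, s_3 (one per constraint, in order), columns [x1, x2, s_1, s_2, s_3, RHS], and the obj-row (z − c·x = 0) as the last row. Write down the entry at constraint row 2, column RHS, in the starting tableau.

The RHS of constraint 2 is b_2 = 20.

20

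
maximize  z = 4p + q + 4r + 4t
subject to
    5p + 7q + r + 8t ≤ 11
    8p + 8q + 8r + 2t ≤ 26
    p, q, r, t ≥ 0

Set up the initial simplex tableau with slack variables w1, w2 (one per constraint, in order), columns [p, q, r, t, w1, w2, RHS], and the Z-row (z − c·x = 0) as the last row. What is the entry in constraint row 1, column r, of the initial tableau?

Constraint 1 has coefficient 1 on r.

1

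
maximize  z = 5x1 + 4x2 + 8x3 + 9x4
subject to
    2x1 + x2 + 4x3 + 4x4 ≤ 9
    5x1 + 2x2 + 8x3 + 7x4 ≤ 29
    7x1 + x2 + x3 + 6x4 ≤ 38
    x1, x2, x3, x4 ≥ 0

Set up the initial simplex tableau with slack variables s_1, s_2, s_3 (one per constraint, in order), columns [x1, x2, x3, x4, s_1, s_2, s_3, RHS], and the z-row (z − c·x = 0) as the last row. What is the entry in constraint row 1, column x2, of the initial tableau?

1

Constraint 1 has coefficient 1 on x2.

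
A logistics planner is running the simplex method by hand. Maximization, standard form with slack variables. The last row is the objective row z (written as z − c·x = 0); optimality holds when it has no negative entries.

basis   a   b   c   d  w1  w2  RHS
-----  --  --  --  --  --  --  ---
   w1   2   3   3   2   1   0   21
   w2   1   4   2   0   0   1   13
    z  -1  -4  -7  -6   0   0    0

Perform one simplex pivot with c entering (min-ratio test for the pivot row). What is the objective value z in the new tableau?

91/2

Ratio test on column c — row 1: 21/3 = 7; row 2: 13/2 = 13/2. Minimum is 13/2 at row 2 (w2 leaves); pivot element 2.
Pivot on row 2; the z-row RHS becomes 0 − (-7)·(13/2) = 91/2.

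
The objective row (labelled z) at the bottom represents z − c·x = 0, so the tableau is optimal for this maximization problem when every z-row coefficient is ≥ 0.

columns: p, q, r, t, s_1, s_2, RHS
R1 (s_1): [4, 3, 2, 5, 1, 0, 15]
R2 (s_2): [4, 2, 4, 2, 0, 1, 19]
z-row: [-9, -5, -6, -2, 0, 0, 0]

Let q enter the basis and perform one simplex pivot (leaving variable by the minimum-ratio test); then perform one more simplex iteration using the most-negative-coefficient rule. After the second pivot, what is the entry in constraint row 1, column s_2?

Ratio test on column q — row 1: 15/3 = 5; row 2: 19/2 = 19/2. Minimum is 5 at row 1 (s_1 leaves); pivot element 3.
Divide row 1 by 3; eliminate column q from the other rows.
Second iteration: most negative z-row entry is -8/3 in column r, so r enters.
Ratio test on column r — row 1: 5/(2/3) = 15/2; row 2: 9/(8/3) = 27/8. Minimum is 27/8 at row 2 (s_2 leaves); pivot element 8/3.
Divide row 2 by 8/3; eliminate column r from the other rows.
After both pivots, the entry at constraint row 1, column s_2 is -1/4.

-1/4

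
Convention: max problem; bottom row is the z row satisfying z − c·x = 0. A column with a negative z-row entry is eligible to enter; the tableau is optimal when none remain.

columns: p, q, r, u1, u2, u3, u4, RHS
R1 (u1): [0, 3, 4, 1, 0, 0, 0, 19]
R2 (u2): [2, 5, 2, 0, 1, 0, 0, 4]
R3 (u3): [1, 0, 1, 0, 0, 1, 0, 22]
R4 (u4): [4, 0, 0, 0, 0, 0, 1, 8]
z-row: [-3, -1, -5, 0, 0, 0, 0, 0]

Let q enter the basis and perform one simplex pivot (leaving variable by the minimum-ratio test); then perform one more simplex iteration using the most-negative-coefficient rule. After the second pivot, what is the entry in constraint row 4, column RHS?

Ratio test on column q — row 1: 19/3 = 19/3; row 2: 4/5 = 4/5; row 3: entry 0 ≤ 0; row 4: entry 0 ≤ 0. Minimum is 4/5 at row 2 (u2 leaves); pivot element 5.
Divide row 2 by 5; eliminate column q from the other rows.
Second iteration: most negative z-row entry is -23/5 in column r, so r enters.
Ratio test on column r — row 1: (83/5)/(14/5) = 83/14; row 2: (4/5)/(2/5) = 2; row 3: 22/1 = 22; row 4: entry 0 ≤ 0. Minimum is 2 at row 2 (q leaves); pivot element 2/5.
Divide row 2 by 2/5; eliminate column r from the other rows.
After both pivots, the entry at constraint row 4, column RHS is 8.

8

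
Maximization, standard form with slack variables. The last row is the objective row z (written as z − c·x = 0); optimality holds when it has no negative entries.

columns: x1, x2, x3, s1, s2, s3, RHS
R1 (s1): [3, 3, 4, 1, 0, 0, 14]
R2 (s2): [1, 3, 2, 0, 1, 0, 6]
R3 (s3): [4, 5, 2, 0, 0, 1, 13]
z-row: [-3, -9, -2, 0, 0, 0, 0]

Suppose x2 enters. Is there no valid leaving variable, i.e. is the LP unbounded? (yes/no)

no

Column x2 has positive entries in row(s) 1, 2, 3, so the ratio test bounds it — not unbounded.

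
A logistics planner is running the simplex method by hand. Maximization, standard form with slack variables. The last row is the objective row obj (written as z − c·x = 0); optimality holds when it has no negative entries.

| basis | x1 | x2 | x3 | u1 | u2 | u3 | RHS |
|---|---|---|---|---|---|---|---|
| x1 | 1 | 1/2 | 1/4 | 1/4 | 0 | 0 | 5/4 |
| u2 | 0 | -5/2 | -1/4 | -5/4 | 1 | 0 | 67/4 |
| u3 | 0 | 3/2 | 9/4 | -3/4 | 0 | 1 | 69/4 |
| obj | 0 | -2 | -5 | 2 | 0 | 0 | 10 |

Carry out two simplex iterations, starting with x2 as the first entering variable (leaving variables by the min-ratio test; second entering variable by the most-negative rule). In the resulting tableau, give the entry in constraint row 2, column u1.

Ratio test on column x2 — row 1: (5/4)/(1/2) = 5/2; row 2: entry -5/2 ≤ 0; row 3: (69/4)/(3/2) = 23/2. Minimum is 5/2 at row 1 (x1 leaves); pivot element 1/2.
Divide row 1 by 1/2; eliminate column x2 from the other rows.
Second iteration: most negative obj-row entry is -4 in column x3, so x3 enters.
Ratio test on column x3 — row 1: (5/2)/(1/2) = 5; row 2: 23/1 = 23; row 3: (27/2)/(3/2) = 9. Minimum is 5 at row 1 (x2 leaves); pivot element 1/2.
Divide row 1 by 1/2; eliminate column x3 from the other rows.
After both pivots, the entry at constraint row 2, column u1 is -1.

-1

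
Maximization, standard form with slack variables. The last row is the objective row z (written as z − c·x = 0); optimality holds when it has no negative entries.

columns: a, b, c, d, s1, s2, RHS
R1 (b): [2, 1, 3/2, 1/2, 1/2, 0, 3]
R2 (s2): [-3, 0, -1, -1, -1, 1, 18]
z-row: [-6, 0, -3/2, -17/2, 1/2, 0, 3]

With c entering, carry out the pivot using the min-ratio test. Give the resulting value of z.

6

Ratio test on column c — row 1: 3/(3/2) = 2; row 2: entry -1 ≤ 0. Minimum is 2 at row 1 (b leaves); pivot element 3/2.
Pivot on row 1; the z-row RHS becomes 3 − (-3/2)·2 = 6.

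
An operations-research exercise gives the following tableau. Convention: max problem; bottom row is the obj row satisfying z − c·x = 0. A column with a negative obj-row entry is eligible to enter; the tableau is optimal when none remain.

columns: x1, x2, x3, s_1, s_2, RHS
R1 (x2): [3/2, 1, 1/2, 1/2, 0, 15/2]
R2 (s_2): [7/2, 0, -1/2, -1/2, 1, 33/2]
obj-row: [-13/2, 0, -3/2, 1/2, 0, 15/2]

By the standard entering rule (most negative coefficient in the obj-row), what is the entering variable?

x1

Negative obj-row entries: x1: -13/2, x3: -3/2.
The most negative is -13/2 in column x1, so x1 enters.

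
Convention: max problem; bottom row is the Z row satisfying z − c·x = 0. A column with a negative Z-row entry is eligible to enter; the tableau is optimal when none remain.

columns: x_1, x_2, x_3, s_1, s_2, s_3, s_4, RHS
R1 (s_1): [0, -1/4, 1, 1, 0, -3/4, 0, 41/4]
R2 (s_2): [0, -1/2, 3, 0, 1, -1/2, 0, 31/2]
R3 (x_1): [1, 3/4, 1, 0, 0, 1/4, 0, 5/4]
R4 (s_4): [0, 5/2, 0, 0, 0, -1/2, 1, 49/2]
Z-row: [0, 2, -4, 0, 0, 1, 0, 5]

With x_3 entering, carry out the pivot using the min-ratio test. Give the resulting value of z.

10

Ratio test on column x_3 — row 1: (41/4)/1 = 41/4; row 2: (31/2)/3 = 31/6; row 3: (5/4)/1 = 5/4; row 4: entry 0 ≤ 0. Minimum is 5/4 at row 3 (x_1 leaves); pivot element 1.
Pivot on row 3; the Z-row RHS becomes 5 − (-4)·(5/4) = 10.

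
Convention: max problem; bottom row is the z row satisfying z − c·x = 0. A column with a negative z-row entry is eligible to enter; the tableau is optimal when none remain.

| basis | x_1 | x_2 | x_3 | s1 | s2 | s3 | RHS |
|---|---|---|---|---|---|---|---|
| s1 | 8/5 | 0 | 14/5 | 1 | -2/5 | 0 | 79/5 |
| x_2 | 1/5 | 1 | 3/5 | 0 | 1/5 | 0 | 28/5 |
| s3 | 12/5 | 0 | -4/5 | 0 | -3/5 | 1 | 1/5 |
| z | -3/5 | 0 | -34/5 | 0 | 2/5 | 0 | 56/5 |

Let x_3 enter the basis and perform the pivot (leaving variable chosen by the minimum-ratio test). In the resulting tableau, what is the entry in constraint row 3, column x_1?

Ratio test on column x_3 — row 1: (79/5)/(14/5) = 79/14; row 2: (28/5)/(3/5) = 28/3; row 3: entry -4/5 ≤ 0. Minimum is 79/14 at row 1 (s1 leaves); pivot element 14/5.
Divide row 1 by 14/5; eliminate column x_3 from the other rows.
Row 3 update in column x_1: 12/5 − (-4/5)·(4/7) = 20/7.

20/7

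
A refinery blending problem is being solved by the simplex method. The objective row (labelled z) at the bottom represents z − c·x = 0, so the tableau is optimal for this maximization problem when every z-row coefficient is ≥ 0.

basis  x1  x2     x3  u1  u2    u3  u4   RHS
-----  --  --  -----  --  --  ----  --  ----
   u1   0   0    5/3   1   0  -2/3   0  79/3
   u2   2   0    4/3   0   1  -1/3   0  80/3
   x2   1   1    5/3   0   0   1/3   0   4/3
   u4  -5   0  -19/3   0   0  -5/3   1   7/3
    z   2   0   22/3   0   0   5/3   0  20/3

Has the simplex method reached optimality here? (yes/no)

Every z-row coefficient is ≥ 0, so the tableau is optimal.

yes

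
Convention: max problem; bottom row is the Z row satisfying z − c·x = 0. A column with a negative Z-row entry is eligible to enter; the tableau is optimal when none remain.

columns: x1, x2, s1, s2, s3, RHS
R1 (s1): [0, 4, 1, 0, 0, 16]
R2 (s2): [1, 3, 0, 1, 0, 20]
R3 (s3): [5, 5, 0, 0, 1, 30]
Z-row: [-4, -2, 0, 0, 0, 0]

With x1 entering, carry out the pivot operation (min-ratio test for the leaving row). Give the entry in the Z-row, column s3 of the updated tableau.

Ratio test on column x1 — row 1: entry 0 ≤ 0; row 2: 20/1 = 20; row 3: 30/5 = 6. Minimum is 6 at row 3 (s3 leaves); pivot element 5.
Divide row 3 by 5; eliminate column x1 from the other rows.
Z-row update in column s3: 0 − (-4)·(1/5) = 4/5.

4/5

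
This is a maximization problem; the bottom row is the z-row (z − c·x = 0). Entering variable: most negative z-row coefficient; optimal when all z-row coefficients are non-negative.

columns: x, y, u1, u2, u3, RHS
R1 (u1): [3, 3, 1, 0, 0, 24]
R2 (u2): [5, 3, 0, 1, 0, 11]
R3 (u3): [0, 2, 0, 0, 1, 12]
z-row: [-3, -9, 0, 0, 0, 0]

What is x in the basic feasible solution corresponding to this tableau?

x is not in the basis, so in the current basic feasible solution x = 0.

0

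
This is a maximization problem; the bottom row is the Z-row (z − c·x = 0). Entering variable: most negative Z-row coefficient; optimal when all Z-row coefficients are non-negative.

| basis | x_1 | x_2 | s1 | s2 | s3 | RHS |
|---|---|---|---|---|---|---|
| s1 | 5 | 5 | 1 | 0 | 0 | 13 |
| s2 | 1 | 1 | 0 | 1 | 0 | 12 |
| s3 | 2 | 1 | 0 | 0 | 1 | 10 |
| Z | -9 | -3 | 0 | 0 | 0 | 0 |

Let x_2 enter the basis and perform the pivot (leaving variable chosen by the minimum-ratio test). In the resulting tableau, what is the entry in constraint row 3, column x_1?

1

Ratio test on column x_2 — row 1: 13/5 = 13/5; row 2: 12/1 = 12; row 3: 10/1 = 10. Minimum is 13/5 at row 1 (s1 leaves); pivot element 5.
Divide row 1 by 5; eliminate column x_2 from the other rows.
Row 3 update in column x_1: 2 − 1·1 = 1.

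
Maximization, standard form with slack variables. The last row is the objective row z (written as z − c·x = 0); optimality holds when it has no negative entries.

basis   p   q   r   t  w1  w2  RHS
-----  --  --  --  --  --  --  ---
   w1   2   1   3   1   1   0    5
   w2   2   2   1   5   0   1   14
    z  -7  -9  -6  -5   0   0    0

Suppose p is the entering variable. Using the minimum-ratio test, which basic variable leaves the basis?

w1

Column p entries and ratios — w1: 5/2 = 5/2; w2: 14/2 = 7.
Smallest ratio is 5/2 in the row of w1, so w1 leaves.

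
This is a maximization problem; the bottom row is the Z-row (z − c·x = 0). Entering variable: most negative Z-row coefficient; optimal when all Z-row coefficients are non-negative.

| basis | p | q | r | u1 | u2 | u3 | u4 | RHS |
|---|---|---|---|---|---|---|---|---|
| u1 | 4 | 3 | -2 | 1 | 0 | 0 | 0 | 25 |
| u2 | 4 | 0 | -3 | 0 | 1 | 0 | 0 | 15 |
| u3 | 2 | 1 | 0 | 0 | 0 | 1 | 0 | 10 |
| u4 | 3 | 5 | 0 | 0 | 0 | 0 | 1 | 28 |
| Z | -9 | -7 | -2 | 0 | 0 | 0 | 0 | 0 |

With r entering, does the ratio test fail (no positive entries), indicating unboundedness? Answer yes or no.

Every constraint-row entry in column r is ≤ 0, so increasing r is unbounded.

yes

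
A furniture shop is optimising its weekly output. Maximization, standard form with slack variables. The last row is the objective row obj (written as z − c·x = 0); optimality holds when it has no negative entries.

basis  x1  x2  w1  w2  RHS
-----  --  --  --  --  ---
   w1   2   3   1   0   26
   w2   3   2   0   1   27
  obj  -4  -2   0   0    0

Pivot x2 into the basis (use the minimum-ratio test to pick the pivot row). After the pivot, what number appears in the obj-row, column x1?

Ratio test on column x2 — row 1: 26/3 = 26/3; row 2: 27/2 = 27/2. Minimum is 26/3 at row 1 (w1 leaves); pivot element 3.
Divide row 1 by 3; eliminate column x2 from the other rows.
obj-row update in column x1: -4 − (-2)·(2/3) = -8/3.

-8/3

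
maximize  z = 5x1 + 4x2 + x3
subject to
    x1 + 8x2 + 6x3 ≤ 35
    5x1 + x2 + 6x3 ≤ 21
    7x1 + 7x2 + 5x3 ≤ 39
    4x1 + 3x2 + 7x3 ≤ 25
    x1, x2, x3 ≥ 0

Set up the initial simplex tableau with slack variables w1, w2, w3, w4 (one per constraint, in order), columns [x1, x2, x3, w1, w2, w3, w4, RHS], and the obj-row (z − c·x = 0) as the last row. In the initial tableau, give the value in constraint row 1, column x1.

1

Constraint 1 has coefficient 1 on x1.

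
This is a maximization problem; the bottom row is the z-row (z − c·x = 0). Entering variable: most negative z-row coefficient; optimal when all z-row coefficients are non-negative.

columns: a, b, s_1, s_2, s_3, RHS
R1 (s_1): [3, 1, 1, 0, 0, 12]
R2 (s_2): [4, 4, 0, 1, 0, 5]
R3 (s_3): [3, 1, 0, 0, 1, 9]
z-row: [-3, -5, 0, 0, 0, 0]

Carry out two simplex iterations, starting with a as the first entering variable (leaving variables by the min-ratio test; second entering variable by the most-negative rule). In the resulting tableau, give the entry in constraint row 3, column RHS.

Ratio test on column a — row 1: 12/3 = 4; row 2: 5/4 = 5/4; row 3: 9/3 = 3. Minimum is 5/4 at row 2 (s_2 leaves); pivot element 4.
Divide row 2 by 4; eliminate column a from the other rows.
Second iteration: most negative z-row entry is -2 in column b, so b enters.
Ratio test on column b — row 1: entry -2 ≤ 0; row 2: (5/4)/1 = 5/4; row 3: entry -2 ≤ 0. Minimum is 5/4 at row 2 (a leaves); pivot element 1.
Divide row 2 by 1; eliminate column b from the other rows.
After both pivots, the entry at constraint row 3, column RHS is 31/4.

31/4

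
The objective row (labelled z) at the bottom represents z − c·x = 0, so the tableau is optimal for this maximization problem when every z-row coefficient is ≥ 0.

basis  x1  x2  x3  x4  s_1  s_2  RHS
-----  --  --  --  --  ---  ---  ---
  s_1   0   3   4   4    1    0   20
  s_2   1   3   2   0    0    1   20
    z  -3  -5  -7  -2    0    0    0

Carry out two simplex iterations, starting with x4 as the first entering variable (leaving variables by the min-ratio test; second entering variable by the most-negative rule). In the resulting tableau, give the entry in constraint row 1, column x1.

Ratio test on column x4 — row 1: 20/4 = 5; row 2: entry 0 ≤ 0. Minimum is 5 at row 1 (s_1 leaves); pivot element 4.
Divide row 1 by 4; eliminate column x4 from the other rows.
Second iteration: most negative z-row entry is -5 in column x3, so x3 enters.
Ratio test on column x3 — row 1: 5/1 = 5; row 2: 20/2 = 10. Minimum is 5 at row 1 (x4 leaves); pivot element 1.
Divide row 1 by 1; eliminate column x3 from the other rows.
After both pivots, the entry at constraint row 1, column x1 is 0.

0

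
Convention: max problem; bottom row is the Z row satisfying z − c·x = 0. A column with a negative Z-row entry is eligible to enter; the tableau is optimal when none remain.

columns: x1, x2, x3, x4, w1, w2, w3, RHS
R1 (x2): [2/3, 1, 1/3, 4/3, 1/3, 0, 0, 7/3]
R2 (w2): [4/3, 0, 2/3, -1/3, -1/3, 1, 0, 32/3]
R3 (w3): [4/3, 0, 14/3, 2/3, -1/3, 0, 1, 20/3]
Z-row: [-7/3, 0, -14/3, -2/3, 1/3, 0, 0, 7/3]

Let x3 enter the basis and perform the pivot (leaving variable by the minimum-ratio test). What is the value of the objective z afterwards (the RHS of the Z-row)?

9

Ratio test on column x3 — row 1: (7/3)/(1/3) = 7; row 2: (32/3)/(2/3) = 16; row 3: (20/3)/(14/3) = 10/7. Minimum is 10/7 at row 3 (w3 leaves); pivot element 14/3.
Pivot on row 3; the Z-row RHS becomes 7/3 − (-14/3)·(10/7) = 9.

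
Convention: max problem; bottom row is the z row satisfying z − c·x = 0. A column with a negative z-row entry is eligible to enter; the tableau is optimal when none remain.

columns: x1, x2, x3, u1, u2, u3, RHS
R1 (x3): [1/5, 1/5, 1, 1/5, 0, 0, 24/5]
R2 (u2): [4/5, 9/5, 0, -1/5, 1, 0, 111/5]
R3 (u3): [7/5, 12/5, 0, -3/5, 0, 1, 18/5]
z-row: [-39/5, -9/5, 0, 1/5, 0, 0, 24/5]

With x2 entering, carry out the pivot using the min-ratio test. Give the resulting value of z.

15/2

Ratio test on column x2 — row 1: (24/5)/(1/5) = 24; row 2: (111/5)/(9/5) = 37/3; row 3: (18/5)/(12/5) = 3/2. Minimum is 3/2 at row 3 (u3 leaves); pivot element 12/5.
Pivot on row 3; the z-row RHS becomes 24/5 − (-9/5)·(3/2) = 15/2.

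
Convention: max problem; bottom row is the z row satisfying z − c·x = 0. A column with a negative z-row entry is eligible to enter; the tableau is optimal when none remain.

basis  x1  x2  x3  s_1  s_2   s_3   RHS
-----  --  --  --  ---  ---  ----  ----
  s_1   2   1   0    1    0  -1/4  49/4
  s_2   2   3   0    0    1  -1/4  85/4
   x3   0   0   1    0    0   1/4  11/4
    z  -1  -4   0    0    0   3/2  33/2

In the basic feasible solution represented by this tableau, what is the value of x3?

11/4

x3 is basic (row 3); its value is the RHS of that row, 11/4.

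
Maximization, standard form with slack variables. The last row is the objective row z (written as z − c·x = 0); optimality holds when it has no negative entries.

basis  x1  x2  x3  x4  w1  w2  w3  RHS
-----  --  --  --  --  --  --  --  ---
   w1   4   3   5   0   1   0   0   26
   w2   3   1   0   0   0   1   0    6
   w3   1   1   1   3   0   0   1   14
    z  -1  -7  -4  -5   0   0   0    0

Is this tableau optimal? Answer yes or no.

The z-row has a negative entry -7 in column x2, so it is not optimal.

no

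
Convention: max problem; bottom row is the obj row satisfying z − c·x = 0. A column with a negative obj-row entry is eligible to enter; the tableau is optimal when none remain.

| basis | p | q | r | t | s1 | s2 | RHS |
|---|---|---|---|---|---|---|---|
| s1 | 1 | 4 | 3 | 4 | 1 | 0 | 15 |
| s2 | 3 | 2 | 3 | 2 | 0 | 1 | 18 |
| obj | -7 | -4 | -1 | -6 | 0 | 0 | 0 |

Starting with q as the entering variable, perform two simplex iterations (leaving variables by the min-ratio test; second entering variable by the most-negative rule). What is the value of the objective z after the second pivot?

Ratio test on column q — row 1: 15/4 = 15/4; row 2: 18/2 = 9. Minimum is 15/4 at row 1 (s1 leaves); pivot element 4.
Pivot on row 1; the obj-row RHS becomes 0 − (-4)·(15/4) = 15.
Next entering variable (most negative obj-row entry -6): p.
Ratio test on column p — row 1: (15/4)/(1/4) = 15; row 2: (21/2)/(5/2) = 21/5. Minimum is 21/5 at row 2 (s2 leaves); pivot element 5/2.
After the second pivot the obj-row RHS is 15 − (-6)·(21/5) = 201/5.

201/5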